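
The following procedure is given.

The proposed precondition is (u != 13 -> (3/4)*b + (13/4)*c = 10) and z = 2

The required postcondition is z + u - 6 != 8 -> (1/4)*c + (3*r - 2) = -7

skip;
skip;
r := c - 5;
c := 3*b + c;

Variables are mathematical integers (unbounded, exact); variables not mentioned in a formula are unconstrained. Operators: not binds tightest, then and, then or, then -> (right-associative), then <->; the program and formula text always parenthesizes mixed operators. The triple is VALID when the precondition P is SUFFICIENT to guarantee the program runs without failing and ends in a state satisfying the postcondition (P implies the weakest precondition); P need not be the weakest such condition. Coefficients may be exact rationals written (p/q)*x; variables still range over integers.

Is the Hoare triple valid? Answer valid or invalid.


Working backward. After the program, the postcondition z + u - 6 != 8 -> (1/4)*c + (3*r - 2) = -7 must hold; in canonical form it is u + z != 14 -> (1/4)*c + 3*r = -5.
Before c := 3*b + c: u + z != 14 -> (3/4)*b + (1/4)*c + 3*r = -5
Before r := c - 5: u + z != 14 -> (3/4)*b + (13/4)*c = 10
Before skip: u + z != 14 -> (3/4)*b + (13/4)*c = 10
Before skip: u + z != 14 -> (3/4)*b + (13/4)*c = 10
The weakest precondition is u + z != 14 -> (3/4)*b + (13/4)*c = 10.
Check whether (u != 13 -> (3/4)*b + (13/4)*c = 10) and z = 2 implies it.
Countermodel: at the initial state b = 18, c = -1, u = 13, z = 2, the precondition holds but the weakest precondition fails.
Answer: invalid


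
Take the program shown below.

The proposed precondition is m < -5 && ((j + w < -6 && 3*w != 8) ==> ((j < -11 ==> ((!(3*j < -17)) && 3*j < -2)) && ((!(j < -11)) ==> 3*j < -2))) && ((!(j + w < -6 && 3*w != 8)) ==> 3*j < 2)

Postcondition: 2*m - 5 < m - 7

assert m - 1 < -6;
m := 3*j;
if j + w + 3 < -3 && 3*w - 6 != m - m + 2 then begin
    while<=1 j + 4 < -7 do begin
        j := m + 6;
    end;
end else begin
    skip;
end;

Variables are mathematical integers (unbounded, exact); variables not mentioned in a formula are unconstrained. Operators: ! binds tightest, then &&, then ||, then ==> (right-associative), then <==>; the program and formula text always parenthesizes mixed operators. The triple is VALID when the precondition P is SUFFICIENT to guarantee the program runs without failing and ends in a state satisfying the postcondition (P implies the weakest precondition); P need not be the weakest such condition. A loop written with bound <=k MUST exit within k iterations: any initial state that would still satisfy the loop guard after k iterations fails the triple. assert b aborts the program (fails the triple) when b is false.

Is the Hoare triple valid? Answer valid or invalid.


Working backward. After the program, the postcondition 2*m - 5 < m - 7 must hold; in canonical form it is m < -2.
Then branch requires (j < -11 ==> ((!(m < -17)) && m < -2)) && ((!(j < -11)) ==> m < -2); else branch requires m < -2.
Before the if: ((j + w < -6 && 3*w != 8) ==> ((j < -11 ==> ((!(m < -17)) && m < -2)) && ((!(j < -11)) ==> m < -2))) && ((!(j + w < -6 && 3*w != 8)) ==> m < -2)
Before m := 3*j: ((j + w < -6 && 3*w != 8) ==> ((j < -11 ==> ((!(3*j < -17)) && 3*j < -2)) && ((!(j < -11)) ==> 3*j < -2))) && ((!(j + w < -6 && 3*w != 8)) ==> 3*j < -2)
Before assert m - 1 < -6: m < -5 && ((j + w < -6 && 3*w != 8) ==> ((j < -11 ==> ((!(3*j < -17)) && 3*j < -2)) && ((!(j < -11)) ==> 3*j < -2))) && ((!(j + w < -6 && 3*w != 8)) ==> 3*j < -2)
The weakest precondition is m < -5 && ((j + w < -6 && 3*w != 8) ==> ((j < -11 ==> ((!(3*j < -17)) && 3*j < -2)) && ((!(j < -11)) ==> 3*j < -2))) && ((!(j + w < -6 && 3*w != 8)) ==> 3*j < -2).
Check whether m < -5 && ((j + w < -6 && 3*w != 8) ==> ((j < -11 ==> ((!(3*j < -17)) && 3*j < -2)) && ((!(j < -11)) ==> 3*j < -2))) && ((!(j + w < -6 && 3*w != 8)) ==> 3*j < 2) implies it.
Countermodel: at the initial state j = 0, m = -6, w = -6, the precondition holds but the weakest precondition fails.
Answer: invalid


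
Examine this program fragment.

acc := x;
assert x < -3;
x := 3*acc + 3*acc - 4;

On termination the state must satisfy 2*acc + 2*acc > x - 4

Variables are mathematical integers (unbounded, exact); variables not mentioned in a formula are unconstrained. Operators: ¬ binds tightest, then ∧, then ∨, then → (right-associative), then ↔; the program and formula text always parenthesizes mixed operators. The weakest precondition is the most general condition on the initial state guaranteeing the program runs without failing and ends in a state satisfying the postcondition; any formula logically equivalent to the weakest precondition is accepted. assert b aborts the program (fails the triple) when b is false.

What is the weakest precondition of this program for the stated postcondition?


Working backward. After the program, the postcondition 2*acc + 2*acc > x - 4 must hold; in canonical form it is 4*acc > x - 4.
Before x := 3*acc + 3*acc - 4: 2*acc < 8
Before assert x < -3: x < -3 ∧ 2*acc < 8
Before acc := x: x < -3 ∧ 2*x < 8
Answer: WP = x < -3 ∧ 2*x < 8


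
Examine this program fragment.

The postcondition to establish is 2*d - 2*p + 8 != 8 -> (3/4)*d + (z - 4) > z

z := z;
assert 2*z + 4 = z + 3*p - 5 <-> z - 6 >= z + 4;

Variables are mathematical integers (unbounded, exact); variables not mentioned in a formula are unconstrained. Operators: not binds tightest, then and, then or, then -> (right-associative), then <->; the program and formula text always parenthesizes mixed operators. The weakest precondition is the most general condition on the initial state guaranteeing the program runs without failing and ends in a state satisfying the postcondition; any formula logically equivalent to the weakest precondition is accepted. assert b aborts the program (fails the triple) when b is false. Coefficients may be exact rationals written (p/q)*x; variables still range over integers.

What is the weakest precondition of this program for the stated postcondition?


Working backward. After the program, the postcondition 2*d - 2*p + 8 != 8 -> (3/4)*d + (z - 4) > z must hold; in canonical form it is 2*d != 2*p -> (3/4)*d > 4.
Before assert 2*z + 4 = z + 3*p - 5 <-> z - 6 >= z + 4: (not (z = 3*p - 9)) and (2*d != 2*p -> (3/4)*d > 4)
Before z := z: (not (z = 3*p - 9)) and (2*d != 2*p -> (3/4)*d > 4)
Answer: WP = (not (z = 3*p - 9)) and (2*d != 2*p -> (3/4)*d > 4)


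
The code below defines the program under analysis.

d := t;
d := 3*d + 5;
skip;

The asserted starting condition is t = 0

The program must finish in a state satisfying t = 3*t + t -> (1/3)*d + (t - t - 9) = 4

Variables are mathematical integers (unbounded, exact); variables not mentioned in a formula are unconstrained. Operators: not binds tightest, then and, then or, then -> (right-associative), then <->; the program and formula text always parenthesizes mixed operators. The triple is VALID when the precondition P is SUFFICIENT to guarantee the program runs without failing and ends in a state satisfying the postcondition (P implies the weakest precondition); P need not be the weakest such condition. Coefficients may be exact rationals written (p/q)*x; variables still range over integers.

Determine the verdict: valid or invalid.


Working backward. After the program, the postcondition t = 3*t + t -> (1/3)*d + (t - t - 9) = 4 must hold; in canonical form it is 3*t = 0 -> (1/3)*d = 13.
Before skip: 3*t = 0 -> (1/3)*d = 13
Before d := 3*d + 5: 3*t = 0 -> d = 34/3
Before d := t: 3*t = 0 -> t = 34/3
The weakest precondition is 3*t = 0 -> t = 34/3.
Check whether t = 0 implies it.
Countermodel: at the initial state t = 0, the precondition holds but the weakest precondition fails.
Answer: invalid


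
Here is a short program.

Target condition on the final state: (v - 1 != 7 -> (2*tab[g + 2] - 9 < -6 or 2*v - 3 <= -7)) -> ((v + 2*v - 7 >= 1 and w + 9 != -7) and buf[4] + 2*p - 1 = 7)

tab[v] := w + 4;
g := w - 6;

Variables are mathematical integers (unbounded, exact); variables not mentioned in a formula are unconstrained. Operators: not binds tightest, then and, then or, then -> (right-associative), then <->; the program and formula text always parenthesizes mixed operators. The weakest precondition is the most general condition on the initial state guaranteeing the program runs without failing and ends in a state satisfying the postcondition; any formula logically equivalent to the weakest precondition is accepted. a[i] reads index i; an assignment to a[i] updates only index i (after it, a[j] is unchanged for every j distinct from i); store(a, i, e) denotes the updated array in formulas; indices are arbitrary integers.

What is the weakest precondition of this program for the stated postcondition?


Working backward. After the program, the postcondition (v - 1 != 7 -> (2*tab[g + 2] - 9 < -6 or 2*v - 3 <= -7)) -> ((v + 2*v - 7 >= 1 and w + 9 != -7) and buf[4] + 2*p - 1 = 7) must hold; in canonical form it is (v != 8 -> (2*tab[g + 2] < 3 or 2*v <= -4)) -> (3*v >= 8 and w != -16 and buf[4] + 2*p = 8).
Before g := w - 6: (v != 8 -> (2*tab[w - 4] < 3 or 2*v <= -4)) -> (3*v >= 8 and w != -16 and buf[4] + 2*p = 8)
Before tab[v] := w + 4: (v != 8 -> (2*store(tab, v, w + 4)[w - 4] < 3 or 2*v <= -4)) -> (3*v >= 8 and w != -16 and buf[4] + 2*p = 8)
Answer: WP = (v != 8 -> (2*store(tab, v, w + 4)[w - 4] < 3 or 2*v <= -4)) -> (3*v >= 8 and w != -16 and buf[4] + 2*p = 8)


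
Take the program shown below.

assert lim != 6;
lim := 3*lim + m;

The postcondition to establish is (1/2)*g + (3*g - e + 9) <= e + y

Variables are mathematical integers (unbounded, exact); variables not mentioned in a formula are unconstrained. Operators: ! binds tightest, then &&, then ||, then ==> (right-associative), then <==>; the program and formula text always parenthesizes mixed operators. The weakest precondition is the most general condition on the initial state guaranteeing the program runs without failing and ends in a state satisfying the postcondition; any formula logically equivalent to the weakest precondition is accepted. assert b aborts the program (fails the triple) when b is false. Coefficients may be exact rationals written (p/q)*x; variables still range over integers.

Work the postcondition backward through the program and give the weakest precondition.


Working backward. After the program, the postcondition (1/2)*g + (3*g - e + 9) <= e + y must hold; in canonical form it is (7/2)*g <= 2*e + y - 9.
Before lim := 3*lim + m: (7/2)*g <= 2*e + y - 9
Before assert lim != 6: lim != 6 && (7/2)*g <= 2*e + y - 9
Answer: WP = lim != 6 && (7/2)*g <= 2*e + y - 9


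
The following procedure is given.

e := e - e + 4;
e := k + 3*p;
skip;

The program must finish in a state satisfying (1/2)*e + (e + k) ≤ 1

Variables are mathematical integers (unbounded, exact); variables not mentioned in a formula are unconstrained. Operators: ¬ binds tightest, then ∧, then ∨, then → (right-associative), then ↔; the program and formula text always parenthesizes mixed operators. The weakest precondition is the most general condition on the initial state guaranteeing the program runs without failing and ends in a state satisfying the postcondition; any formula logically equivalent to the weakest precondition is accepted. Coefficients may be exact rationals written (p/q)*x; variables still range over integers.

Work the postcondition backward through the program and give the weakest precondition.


Working backward. After the program, the postcondition (1/2)*e + (e + k) ≤ 1 must hold; in canonical form it is (3/2)*e + k ≤ 1.
Before skip: (3/2)*e + k ≤ 1
Before e := k + 3*p: (5/2)*k + (9/2)*p ≤ 1
Before e := e - e + 4: (5/2)*k + (9/2)*p ≤ 1
Answer: WP = (5/2)*k + (9/2)*p ≤ 1


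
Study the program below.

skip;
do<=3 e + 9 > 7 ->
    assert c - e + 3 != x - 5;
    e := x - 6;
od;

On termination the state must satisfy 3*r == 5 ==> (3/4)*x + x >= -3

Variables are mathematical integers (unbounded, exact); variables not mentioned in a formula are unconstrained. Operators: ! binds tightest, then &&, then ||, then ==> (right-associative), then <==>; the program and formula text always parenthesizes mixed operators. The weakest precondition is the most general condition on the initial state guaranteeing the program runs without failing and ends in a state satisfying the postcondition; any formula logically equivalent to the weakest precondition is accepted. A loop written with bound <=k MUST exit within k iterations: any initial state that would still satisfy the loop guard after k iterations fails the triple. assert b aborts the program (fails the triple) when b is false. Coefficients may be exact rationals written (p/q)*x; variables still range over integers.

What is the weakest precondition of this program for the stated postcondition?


Working backward. After the program, the postcondition 3*r == 5 ==> (3/4)*x + x >= -3 must hold; in canonical form it is 3*r == 5 ==> (7/4)*x >= -3.
Before the loop (bound <=3), unroll the exhaustion recursion (WP_0 = exit-now case; WP_j = one more guarded iteration, up to j = 3):
  WP_0: (!(e > -2)) && (3*r == 5 ==> (7/4)*x >= -3)
  WP_1: (e > -2 ==> (c != e + x - 8 && (!(x > 4)) && (3*r == 5 ==> (7/4)*x >= -3))) && ((!(e > -2)) ==> (3*r == 5 ==> (7/4)*x >= -3))
  WP_2: (e > -2 ==> (c != e + x - 8 && (x > 4 ==> (c != 2*x - 14 && (!(x > 4)) && (3*r == 5 ==> (7/4)*x >= -3))) && ((!(x > 4)) ==> (3*r == 5 ==> (7/4)*x >= -3)))) && ((!(e > -2)) ==> (3*r == 5 ==> (7/4)*x >= -3))
  WP_3: (e > -2 ==> (c != e + x - 8 && (x > 4 ==> (c != 2*x - 14 && (x > 4 ==> (c != 2*x - 14 && (!(x > 4)) && (3*r == 5 ==> (7/4)*x >= -3))) && ((!(x > 4)) ==> (3*r == 5 ==> (7/4)*x >= -3)))) && ((!(x > 4)) ==> (3*r == 5 ==> (7/4)*x >= -3)))) && ((!(e > -2)) ==> (3*r == 5 ==> (7/4)*x >= -3))
So before the loop: (e > -2 ==> (c != e + x - 8 && (x > 4 ==> (c != 2*x - 14 && (x > 4 ==> (c != 2*x - 14 && (!(x > 4)) && (3*r == 5 ==> (7/4)*x >= -3))) && ((!(x > 4)) ==> (3*r == 5 ==> (7/4)*x >= -3)))) && ((!(x > 4)) ==> (3*r == 5 ==> (7/4)*x >= -3)))) && ((!(e > -2)) ==> (3*r == 5 ==> (7/4)*x >= -3))
Before skip: (e > -2 ==> (c != e + x - 8 && (x > 4 ==> (c != 2*x - 14 && (x > 4 ==> (c != 2*x - 14 && (!(x > 4)) && (3*r == 5 ==> (7/4)*x >= -3))) && ((!(x > 4)) ==> (3*r == 5 ==> (7/4)*x >= -3)))) && ((!(x > 4)) ==> (3*r == 5 ==> (7/4)*x >= -3)))) && ((!(e > -2)) ==> (3*r == 5 ==> (7/4)*x >= -3))
Answer: WP = (e > -2 ==> (c != e + x - 8 && (x > 4 ==> (c != 2*x - 14 && (x > 4 ==> (c != 2*x - 14 && (!(x > 4)) && (3*r == 5 ==> (7/4)*x >= -3))) && ((!(x > 4)) ==> (3*r == 5 ==> (7/4)*x >= -3)))) && ((!(x > 4)) ==> (3*r == 5 ==> (7/4)*x >= -3)))) && ((!(e > -2)) ==> (3*r == 5 ==> (7/4)*x >= -3))


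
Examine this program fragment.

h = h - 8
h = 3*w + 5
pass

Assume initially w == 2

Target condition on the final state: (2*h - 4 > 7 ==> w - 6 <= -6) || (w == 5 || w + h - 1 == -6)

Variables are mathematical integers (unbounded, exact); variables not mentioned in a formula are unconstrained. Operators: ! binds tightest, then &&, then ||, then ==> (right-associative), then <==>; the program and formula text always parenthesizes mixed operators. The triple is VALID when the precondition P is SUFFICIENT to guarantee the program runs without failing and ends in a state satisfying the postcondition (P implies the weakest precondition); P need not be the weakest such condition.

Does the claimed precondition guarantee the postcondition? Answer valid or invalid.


Working backward. After the program, the postcondition (2*h - 4 > 7 ==> w - 6 <= -6) || (w == 5 || w + h - 1 == -6) must hold; in canonical form it is (2*h > 11 ==> w <= 0) || w == 5 || h + w == -5.
Before skip: (2*h > 11 ==> w <= 0) || w == 5 || h + w == -5
Before h := 3*w + 5: (6*w > 1 ==> w <= 0) || w == 5 || 4*w == -10
Before h := h - 8: (6*w > 1 ==> w <= 0) || w == 5 || 4*w == -10
The weakest precondition is (6*w > 1 ==> w <= 0) || w == 5 || 4*w == -10.
Check whether w == 2 implies it.
Countermodel: at the initial state w = 2, the precondition holds but the weakest precondition fails.
Answer: invalid


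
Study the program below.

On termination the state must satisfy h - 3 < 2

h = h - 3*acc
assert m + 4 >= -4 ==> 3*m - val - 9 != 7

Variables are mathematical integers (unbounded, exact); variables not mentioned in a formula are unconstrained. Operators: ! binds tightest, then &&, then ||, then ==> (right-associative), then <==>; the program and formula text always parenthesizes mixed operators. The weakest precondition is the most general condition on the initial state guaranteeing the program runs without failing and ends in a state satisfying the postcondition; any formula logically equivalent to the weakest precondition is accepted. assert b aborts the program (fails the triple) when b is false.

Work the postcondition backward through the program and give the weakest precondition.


Working backward. After the program, the postcondition h - 3 < 2 must hold; in canonical form it is h < 5.
Before assert m + 4 >= -4 ==> 3*m - val - 9 != 7: (m >= -8 ==> 3*m != val + 16) && h < 5
Before h := h - 3*acc: (m >= -8 ==> 3*m != val + 16) && h < 3*acc + 5
Answer: WP = (m >= -8 ==> 3*m != val + 16) && h < 3*acc + 5


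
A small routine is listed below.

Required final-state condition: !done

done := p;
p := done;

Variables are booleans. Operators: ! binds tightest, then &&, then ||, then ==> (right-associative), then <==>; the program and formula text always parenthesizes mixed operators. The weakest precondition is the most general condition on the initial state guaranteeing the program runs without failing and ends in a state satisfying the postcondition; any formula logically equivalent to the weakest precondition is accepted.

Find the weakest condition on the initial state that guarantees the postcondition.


Working backward. After the program, !done must hold.
Before p := done: !done
Before done := p: !p
Answer: WP = !p


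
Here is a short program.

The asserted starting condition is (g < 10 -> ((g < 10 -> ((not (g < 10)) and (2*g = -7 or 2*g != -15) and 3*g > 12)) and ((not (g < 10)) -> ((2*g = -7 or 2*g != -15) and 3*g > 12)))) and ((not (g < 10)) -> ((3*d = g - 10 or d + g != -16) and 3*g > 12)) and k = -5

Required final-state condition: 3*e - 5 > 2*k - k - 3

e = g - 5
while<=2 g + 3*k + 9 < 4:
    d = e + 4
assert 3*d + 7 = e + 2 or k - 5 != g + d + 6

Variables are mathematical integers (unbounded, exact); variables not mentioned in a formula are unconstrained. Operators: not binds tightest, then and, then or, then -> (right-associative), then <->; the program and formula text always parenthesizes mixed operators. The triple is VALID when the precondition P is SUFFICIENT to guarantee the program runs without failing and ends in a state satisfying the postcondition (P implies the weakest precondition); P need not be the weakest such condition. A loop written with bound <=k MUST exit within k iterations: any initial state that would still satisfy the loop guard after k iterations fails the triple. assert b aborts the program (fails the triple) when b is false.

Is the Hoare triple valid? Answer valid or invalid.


Working backward. After the program, the postcondition 3*e - 5 > 2*k - k - 3 must hold; in canonical form it is 3*e > k + 2.
Before assert 3*d + 7 = e + 2 or k - 5 != g + d + 6: (3*d = e - 5 or k != d + g + 11) and 3*e > k + 2
Before the loop (bound <=2), unroll the exhaustion recursion (WP_0 = exit-now case; WP_j = one more guarded iteration, up to j = 2):
  WP_0: (not (g + 3*k < -5)) and (3*d = e - 5 or k != d + g + 11) and 3*e > k + 2
  WP_1: (g + 3*k < -5 -> ((not (g + 3*k < -5)) and (2*e = -17 or k != e + g + 15) and 3*e > k + 2)) and ((not (g + 3*k < -5)) -> ((3*d = e - 5 or k != d + g + 11) and 3*e > k + 2))
  WP_2: (g + 3*k < -5 -> ((g + 3*k < -5 -> ((not (g + 3*k < -5)) and (2*e = -17 or k != e + g + 15) and 3*e > k + 2)) and ((not (g + 3*k < -5)) -> ((2*e = -17 or k != e + g + 15) and 3*e > k + 2)))) and ((not (g + 3*k < -5)) -> ((3*d = e - 5 or k != d + g + 11) and 3*e > k + 2))
So before the loop: (g + 3*k < -5 -> ((g + 3*k < -5 -> ((not (g + 3*k < -5)) and (2*e = -17 or k != e + g + 15) and 3*e > k + 2)) and ((not (g + 3*k < -5)) -> ((2*e = -17 or k != e + g + 15) and 3*e > k + 2)))) and ((not (g + 3*k < -5)) -> ((3*d = e - 5 or k != d + g + 11) and 3*e > k + 2))
Before e := g - 5: (g + 3*k < -5 -> ((g + 3*k < -5 -> ((not (g + 3*k < -5)) and (2*g = -7 or k != 2*g + 10) and 3*g > k + 17)) and ((not (g + 3*k < -5)) -> ((2*g = -7 or k != 2*g + 10) and 3*g > k + 17)))) and ((not (g + 3*k < -5)) -> ((3*d = g - 10 or k != d + g + 11) and 3*g > k + 17))
The weakest precondition is (g + 3*k < -5 -> ((g + 3*k < -5 -> ((not (g + 3*k < -5)) and (2*g = -7 or k != 2*g + 10) and 3*g > k + 17)) and ((not (g + 3*k < -5)) -> ((2*g = -7 or k != 2*g + 10) and 3*g > k + 17)))) and ((not (g + 3*k < -5)) -> ((3*d = g - 10 or k != d + g + 11) and 3*g > k + 17)).
Check whether (g < 10 -> ((g < 10 -> ((not (g < 10)) and (2*g = -7 or 2*g != -15) and 3*g > 12)) and ((not (g < 10)) -> ((2*g = -7 or 2*g != -15) and 3*g > 12)))) and ((not (g < 10)) -> ((3*d = g - 10 or d + g != -16) and 3*g > 12)) and k = -5 implies it.
Every state satisfying the precondition satisfies the weakest precondition: the implication holds.
Answer: valid


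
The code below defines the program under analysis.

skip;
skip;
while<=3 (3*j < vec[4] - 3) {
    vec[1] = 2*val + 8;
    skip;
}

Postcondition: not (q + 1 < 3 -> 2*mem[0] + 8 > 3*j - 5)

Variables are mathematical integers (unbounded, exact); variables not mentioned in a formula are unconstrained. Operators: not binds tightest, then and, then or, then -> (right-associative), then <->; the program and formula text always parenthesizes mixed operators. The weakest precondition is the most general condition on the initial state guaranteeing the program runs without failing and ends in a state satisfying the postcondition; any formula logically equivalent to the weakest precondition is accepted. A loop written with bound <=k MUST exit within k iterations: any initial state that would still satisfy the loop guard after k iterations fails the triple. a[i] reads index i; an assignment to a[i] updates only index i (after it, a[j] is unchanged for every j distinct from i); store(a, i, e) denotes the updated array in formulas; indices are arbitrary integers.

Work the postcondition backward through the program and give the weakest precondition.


Working backward. After the program, the postcondition not (q + 1 < 3 -> 2*mem[0] + 8 > 3*j - 5) must hold; in canonical form it is not (q < 2 -> 2*mem[0] > 3*j - 13).
Before the loop (bound <=3), unroll the exhaustion recursion (WP_0 = exit-now case; WP_j = one more guarded iteration, up to j = 3):
  WP_0: (not (3*j < vec[4] - 3)) and (not (q < 2 -> 2*mem[0] > 3*j - 13))
  WP_1: (3*j < vec[4] - 3 -> ((not (3*j < vec[4] - 3)) and (not (q < 2 -> 2*mem[0] > 3*j - 13)))) and ((not (3*j < vec[4] - 3)) -> (not (q < 2 -> 2*mem[0] > 3*j - 13)))
  WP_2: (3*j < vec[4] - 3 -> ((3*j < vec[4] - 3 -> ((not (3*j < vec[4] - 3)) and (not (q < 2 -> 2*mem[0] > 3*j - 13)))) and ((not (3*j < vec[4] - 3)) -> (not (q < 2 -> 2*mem[0] > 3*j - 13))))) and ((not (3*j < vec[4] - 3)) -> (not (q < 2 -> 2*mem[0] > 3*j - 13)))
  WP_3: (3*j < vec[4] - 3 -> ((3*j < vec[4] - 3 -> ((3*j < vec[4] - 3 -> ((not (3*j < vec[4] - 3)) and (not (q < 2 -> 2*mem[0] > 3*j - 13)))) and ((not (3*j < vec[4] - 3)) -> (not (q < 2 -> 2*mem[0] > 3*j - 13))))) and ((not (3*j < vec[4] - 3)) -> (not (q < 2 -> 2*mem[0] > 3*j - 13))))) and ((not (3*j < vec[4] - 3)) -> (not (q < 2 -> 2*mem[0] > 3*j - 13)))
So before the loop: (3*j < vec[4] - 3 -> ((3*j < vec[4] - 3 -> ((3*j < vec[4] - 3 -> ((not (3*j < vec[4] - 3)) and (not (q < 2 -> 2*mem[0] > 3*j - 13)))) and ((not (3*j < vec[4] - 3)) -> (not (q < 2 -> 2*mem[0] > 3*j - 13))))) and ((not (3*j < vec[4] - 3)) -> (not (q < 2 -> 2*mem[0] > 3*j - 13))))) and ((not (3*j < vec[4] - 3)) -> (not (q < 2 -> 2*mem[0] > 3*j - 13)))
Before skip: (3*j < vec[4] - 3 -> ((3*j < vec[4] - 3 -> ((3*j < vec[4] - 3 -> ((not (3*j < vec[4] - 3)) and (not (q < 2 -> 2*mem[0] > 3*j - 13)))) and ((not (3*j < vec[4] - 3)) -> (not (q < 2 -> 2*mem[0] > 3*j - 13))))) and ((not (3*j < vec[4] - 3)) -> (not (q < 2 -> 2*mem[0] > 3*j - 13))))) and ((not (3*j < vec[4] - 3)) -> (not (q < 2 -> 2*mem[0] > 3*j - 13)))
Before skip: (3*j < vec[4] - 3 -> ((3*j < vec[4] - 3 -> ((3*j < vec[4] - 3 -> ((not (3*j < vec[4] - 3)) and (not (q < 2 -> 2*mem[0] > 3*j - 13)))) and ((not (3*j < vec[4] - 3)) -> (not (q < 2 -> 2*mem[0] > 3*j - 13))))) and ((not (3*j < vec[4] - 3)) -> (not (q < 2 -> 2*mem[0] > 3*j - 13))))) and ((not (3*j < vec[4] - 3)) -> (not (q < 2 -> 2*mem[0] > 3*j - 13)))
Answer: WP = (3*j < vec[4] - 3 -> ((3*j < vec[4] - 3 -> ((3*j < vec[4] - 3 -> ((not (3*j < vec[4] - 3)) and (not (q < 2 -> 2*mem[0] > 3*j - 13)))) and ((not (3*j < vec[4] - 3)) -> (not (q < 2 -> 2*mem[0] > 3*j - 13))))) and ((not (3*j < vec[4] - 3)) -> (not (q < 2 -> 2*mem[0] > 3*j - 13))))) and ((not (3*j < vec[4] - 3)) -> (not (q < 2 -> 2*mem[0] > 3*j - 13)))


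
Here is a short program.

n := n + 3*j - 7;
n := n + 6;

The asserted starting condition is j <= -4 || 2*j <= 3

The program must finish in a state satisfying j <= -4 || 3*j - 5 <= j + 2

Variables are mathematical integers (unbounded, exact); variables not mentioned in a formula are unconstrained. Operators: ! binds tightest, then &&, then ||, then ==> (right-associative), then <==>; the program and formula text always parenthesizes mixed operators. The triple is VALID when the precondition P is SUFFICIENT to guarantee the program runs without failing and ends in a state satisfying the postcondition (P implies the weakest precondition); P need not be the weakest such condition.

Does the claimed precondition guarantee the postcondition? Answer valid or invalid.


Working backward. After the program, the postcondition j <= -4 || 3*j - 5 <= j + 2 must hold; in canonical form it is j <= -4 || 2*j <= 7.
Before n := n + 6: j <= -4 || 2*j <= 7
Before n := n + 3*j - 7: j <= -4 || 2*j <= 7
The weakest precondition is j <= -4 || 2*j <= 7.
Check whether j <= -4 || 2*j <= 3 implies it.
Every state satisfying the precondition satisfies the weakest precondition: the implication holds.
Answer: valid


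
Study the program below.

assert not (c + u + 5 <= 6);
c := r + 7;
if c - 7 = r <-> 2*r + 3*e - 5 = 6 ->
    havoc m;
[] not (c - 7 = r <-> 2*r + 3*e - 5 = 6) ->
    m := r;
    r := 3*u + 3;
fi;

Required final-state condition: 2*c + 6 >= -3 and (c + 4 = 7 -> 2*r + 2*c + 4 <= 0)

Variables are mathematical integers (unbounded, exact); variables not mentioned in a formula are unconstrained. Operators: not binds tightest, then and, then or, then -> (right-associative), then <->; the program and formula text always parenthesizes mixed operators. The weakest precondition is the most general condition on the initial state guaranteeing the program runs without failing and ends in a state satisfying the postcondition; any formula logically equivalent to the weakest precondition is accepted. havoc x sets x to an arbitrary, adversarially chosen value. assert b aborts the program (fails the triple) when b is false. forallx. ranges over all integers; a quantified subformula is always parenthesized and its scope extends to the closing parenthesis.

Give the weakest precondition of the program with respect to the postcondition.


Working backward. After the program, the postcondition 2*c + 6 >= -3 and (c + 4 = 7 -> 2*r + 2*c + 4 <= 0) must hold; in canonical form it is 2*c >= -9 and (c = 3 -> 2*c + 2*r <= -4).
Then branch requires 2*c >= -9 and (c = 3 -> 2*c + 2*r <= -4); else branch requires 2*c >= -9 and (c = 3 -> 2*c + 6*u <= -10).
Before the if: ((c = r + 7 <-> 3*e + 2*r = 11) -> (2*c >= -9 and (c = 3 -> 2*c + 2*r <= -4))) and ((not (c = r + 7 <-> 3*e + 2*r = 11)) -> (2*c >= -9 and (c = 3 -> 2*c + 6*u <= -10)))
Before c := r + 7: (3*e + 2*r = 11 -> (2*r >= -23 and (r = -4 -> 4*r <= -18))) and ((not (3*e + 2*r = 11)) -> (2*r >= -23 and (r = -4 -> 2*r + 6*u <= -24)))
Before assert not (c + u + 5 <= 6): (not (c + u <= 1)) and (3*e + 2*r = 11 -> (2*r >= -23 and (r = -4 -> 4*r <= -18))) and ((not (3*e + 2*r = 11)) -> (2*r >= -23 and (r = -4 -> 2*r + 6*u <= -24)))
Answer: WP = (not (c + u <= 1)) and (3*e + 2*r = 11 -> (2*r >= -23 and (r = -4 -> 4*r <= -18))) and ((not (3*e + 2*r = 11)) -> (2*r >= -23 and (r = -4 -> 2*r + 6*u <= -24)))


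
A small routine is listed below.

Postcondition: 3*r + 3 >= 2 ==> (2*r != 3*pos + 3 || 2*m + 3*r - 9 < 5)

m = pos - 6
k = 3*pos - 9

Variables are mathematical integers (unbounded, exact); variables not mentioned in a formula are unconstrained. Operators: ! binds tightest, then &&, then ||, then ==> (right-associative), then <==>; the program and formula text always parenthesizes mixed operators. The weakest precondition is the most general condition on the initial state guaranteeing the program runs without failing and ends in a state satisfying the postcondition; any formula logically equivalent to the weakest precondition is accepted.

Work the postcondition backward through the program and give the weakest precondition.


Working backward. After the program, the postcondition 3*r + 3 >= 2 ==> (2*r != 3*pos + 3 || 2*m + 3*r - 9 < 5) must hold; in canonical form it is 3*r >= -1 ==> (2*r != 3*pos + 3 || 2*m + 3*r < 14).
Before k := 3*pos - 9: 3*r >= -1 ==> (2*r != 3*pos + 3 || 2*m + 3*r < 14)
Before m := pos - 6: 3*r >= -1 ==> (2*r != 3*pos + 3 || 2*pos + 3*r < 26)
Answer: WP = 3*r >= -1 ==> (2*r != 3*pos + 3 || 2*pos + 3*r < 26)


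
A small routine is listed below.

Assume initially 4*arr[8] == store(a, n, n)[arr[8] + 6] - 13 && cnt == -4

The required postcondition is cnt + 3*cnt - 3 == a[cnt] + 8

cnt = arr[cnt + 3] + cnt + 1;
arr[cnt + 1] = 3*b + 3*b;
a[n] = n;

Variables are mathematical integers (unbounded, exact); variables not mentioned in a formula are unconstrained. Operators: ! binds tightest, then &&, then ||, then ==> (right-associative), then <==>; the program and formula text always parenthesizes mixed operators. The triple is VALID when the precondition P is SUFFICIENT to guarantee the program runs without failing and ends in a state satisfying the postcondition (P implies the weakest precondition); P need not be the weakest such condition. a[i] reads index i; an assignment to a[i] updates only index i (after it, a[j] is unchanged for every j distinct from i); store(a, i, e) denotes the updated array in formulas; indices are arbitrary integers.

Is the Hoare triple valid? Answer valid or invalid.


Working backward. After the program, the postcondition cnt + 3*cnt - 3 == a[cnt] + 8 must hold; in canonical form it is 4*cnt == a[cnt] + 11.
Before a[n] := n: 4*cnt == store(a, n, n)[cnt] + 11
Before arr[cnt + 1] := 3*b + 3*b: 4*cnt == store(a, n, n)[cnt] + 11
Before cnt := arr[cnt + 3] + cnt + 1: 4*arr[cnt + 3] + 4*cnt == store(a, n, n)[arr[cnt + 3] + cnt + 1] + 7
The weakest precondition is 4*arr[cnt + 3] + 4*cnt == store(a, n, n)[arr[cnt + 3] + cnt + 1] + 7.
Check whether 4*arr[8] == store(a, n, n)[arr[8] + 6] - 13 && cnt == -4 implies it.
Countermodel: at the initial state a = {[-3] = 15512, [-1] = 3, [4] = 5, [7] = 3, [8] = 3, elsewhere 3}, arr = {[-3] = 2, [-1] = 0, [4] = 2, [7] = 2, [8] = -2, elsewhere 2}, cnt = -4, n = 7, the precondition holds but the weakest precondition fails.
Answer: invalid


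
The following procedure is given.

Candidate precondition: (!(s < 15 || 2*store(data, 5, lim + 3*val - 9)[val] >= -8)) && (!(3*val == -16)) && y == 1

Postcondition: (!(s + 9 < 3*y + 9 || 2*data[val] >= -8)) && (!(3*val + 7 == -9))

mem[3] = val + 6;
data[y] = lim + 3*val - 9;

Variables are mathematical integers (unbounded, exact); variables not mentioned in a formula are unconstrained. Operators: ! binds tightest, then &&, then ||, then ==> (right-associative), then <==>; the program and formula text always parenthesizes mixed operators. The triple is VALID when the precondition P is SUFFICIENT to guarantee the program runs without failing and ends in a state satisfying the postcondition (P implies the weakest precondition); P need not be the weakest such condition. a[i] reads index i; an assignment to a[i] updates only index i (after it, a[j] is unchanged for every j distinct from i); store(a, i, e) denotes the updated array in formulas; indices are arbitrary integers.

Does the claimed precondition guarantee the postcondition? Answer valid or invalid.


Working backward. After the program, the postcondition (!(s + 9 < 3*y + 9 || 2*data[val] >= -8)) && (!(3*val + 7 == -9)) must hold; in canonical form it is (!(s < 3*y || 2*data[val] >= -8)) && (!(3*val == -16)).
Before data[y] := lim + 3*val - 9: (!(s < 3*y || 2*store(data, y, lim + 3*val - 9)[val] >= -8)) && (!(3*val == -16))
Before mem[3] := val + 6: (!(s < 3*y || 2*store(data, y, lim + 3*val - 9)[val] >= -8)) && (!(3*val == -16))
The weakest precondition is (!(s < 3*y || 2*store(data, y, lim + 3*val - 9)[val] >= -8)) && (!(3*val == -16)).
Check whether (!(s < 15 || 2*store(data, 5, lim + 3*val - 9)[val] >= -8)) && (!(3*val == -16)) && y == 1 implies it.
Countermodel: at the initial state data = {[1] = 2, [5] = 0, elsewhere 2}, lim = -11, s = 15, val = 5, y = 1, the precondition holds but the weakest precondition fails.
Answer: invalid


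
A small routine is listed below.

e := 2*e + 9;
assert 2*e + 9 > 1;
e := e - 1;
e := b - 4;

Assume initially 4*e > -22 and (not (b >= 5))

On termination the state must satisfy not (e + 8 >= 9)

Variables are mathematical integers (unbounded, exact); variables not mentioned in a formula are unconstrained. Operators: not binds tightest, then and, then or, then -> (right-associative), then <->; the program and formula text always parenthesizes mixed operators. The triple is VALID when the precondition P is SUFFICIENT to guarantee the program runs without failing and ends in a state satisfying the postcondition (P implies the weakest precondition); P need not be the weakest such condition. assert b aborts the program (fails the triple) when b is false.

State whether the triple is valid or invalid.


Working backward. After the program, the postcondition not (e + 8 >= 9) must hold; in canonical form it is not (e >= 1).
Before e := b - 4: not (b >= 5)
Before e := e - 1: not (b >= 5)
Before assert 2*e + 9 > 1: 2*e > -8 and (not (b >= 5))
Before e := 2*e + 9: 4*e > -26 and (not (b >= 5))
The weakest precondition is 4*e > -26 and (not (b >= 5)).
Check whether 4*e > -22 and (not (b >= 5)) implies it.
Every state satisfying the precondition satisfies the weakest precondition: the implication holds.
Answer: valid


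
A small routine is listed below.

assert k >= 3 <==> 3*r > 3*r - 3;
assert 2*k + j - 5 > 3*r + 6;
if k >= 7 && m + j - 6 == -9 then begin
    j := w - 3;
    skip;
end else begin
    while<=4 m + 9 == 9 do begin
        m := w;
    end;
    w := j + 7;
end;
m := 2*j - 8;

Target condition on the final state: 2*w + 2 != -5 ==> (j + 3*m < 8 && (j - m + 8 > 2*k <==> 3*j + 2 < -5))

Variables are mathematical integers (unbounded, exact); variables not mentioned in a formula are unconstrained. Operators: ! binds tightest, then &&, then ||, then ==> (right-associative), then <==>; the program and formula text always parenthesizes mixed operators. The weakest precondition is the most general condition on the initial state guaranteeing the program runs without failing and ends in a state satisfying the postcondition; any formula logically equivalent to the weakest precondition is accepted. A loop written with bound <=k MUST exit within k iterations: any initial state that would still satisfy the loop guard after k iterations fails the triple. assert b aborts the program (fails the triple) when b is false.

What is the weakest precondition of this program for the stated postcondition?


Working backward. After the program, the postcondition 2*w + 2 != -5 ==> (j + 3*m < 8 && (j - m + 8 > 2*k <==> 3*j + 2 < -5)) must hold; in canonical form it is 2*w != -7 ==> (j + 3*m < 8 && (j > 2*k + m - 8 <==> 3*j < -7)).
Before m := 2*j - 8: 2*w != -7 ==> (7*j < 32 && (j + 2*k < 16 <==> 3*j < -7))
Then branch requires 2*w != -7 ==> (7*w < 53 && (2*k + w < 19 <==> 3*w < 2)); else branch requires (m == 0 ==> ((w == 0 ==> ((w == 0 ==> ((w == 0 ==> ((!(w == 0)) && (2*j != -21 ==> (7*j < 32 && (j + 2*k < 16 <==> 3*j < -7))))) && ((!(w == 0)) ==> (2*j != -21 ==> (7*j < 32 && (j + 2*k < 16 <==> 3*j < -7)))))) && ((!(w == 0)) ==> (2*j != -21 ==> (7*j < 32 && (j + 2*k < 16 <==> 3*j < -7)))))) && ((!(w == 0)) ==> (2*j != -21 ==> (7*j < 32 && (j + 2*k < 16 <==> 3*j < -7)))))) && ((!(m == 0)) ==> (2*j != -21 ==> (7*j < 32 && (j + 2*k < 16 <==> 3*j < -7)))).
Before the if: ((k >= 7 && j + m == -3) ==> (2*w != -7 ==> (7*w < 53 && (2*k + w < 19 <==> 3*w < 2)))) && ((!(k >= 7 && j + m == -3)) ==> ((m == 0 ==> ((w == 0 ==> ((w == 0 ==> ((w == 0 ==> ((!(w == 0)) && (2*j != -21 ==> (7*j < 32 && (j + 2*k < 16 <==> 3*j < -7))))) && ((!(w == 0)) ==> (2*j != -21 ==> (7*j < 32 && (j + 2*k < 16 <==> 3*j < -7)))))) && ((!(w == 0)) ==> (2*j != -21 ==> (7*j < 32 && (j + 2*k < 16 <==> 3*j < -7)))))) && ((!(w == 0)) ==> (2*j != -21 ==> (7*j < 32 && (j + 2*k < 16 <==> 3*j < -7)))))) && ((!(m == 0)) ==> (2*j != -21 ==> (7*j < 32 && (j + 2*k < 16 <==> 3*j < -7))))))
Before assert 2*k + j - 5 > 3*r + 6: j + 2*k > 3*r + 11 && ((k >= 7 && j + m == -3) ==> (2*w != -7 ==> (7*w < 53 && (2*k + w < 19 <==> 3*w < 2)))) && ((!(k >= 7 && j + m == -3)) ==> ((m == 0 ==> ((w == 0 ==> ((w == 0 ==> ((w == 0 ==> ((!(w == 0)) && (2*j != -21 ==> (7*j < 32 && (j + 2*k < 16 <==> 3*j < -7))))) && ((!(w == 0)) ==> (2*j != -21 ==> (7*j < 32 && (j + 2*k < 16 <==> 3*j < -7)))))) && ((!(w == 0)) ==> (2*j != -21 ==> (7*j < 32 && (j + 2*k < 16 <==> 3*j < -7)))))) && ((!(w == 0)) ==> (2*j != -21 ==> (7*j < 32 && (j + 2*k < 16 <==> 3*j < -7)))))) && ((!(m == 0)) ==> (2*j != -21 ==> (7*j < 32 && (j + 2*k < 16 <==> 3*j < -7))))))
Before assert k >= 3 <==> 3*r > 3*r - 3: k >= 3 && j + 2*k > 3*r + 11 && ((k >= 7 && j + m == -3) ==> (2*w != -7 ==> (7*w < 53 && (2*k + w < 19 <==> 3*w < 2)))) && ((!(k >= 7 && j + m == -3)) ==> ((m == 0 ==> ((w == 0 ==> ((w == 0 ==> ((w == 0 ==> ((!(w == 0)) && (2*j != -21 ==> (7*j < 32 && (j + 2*k < 16 <==> 3*j < -7))))) && ((!(w == 0)) ==> (2*j != -21 ==> (7*j < 32 && (j + 2*k < 16 <==> 3*j < -7)))))) && ((!(w == 0)) ==> (2*j != -21 ==> (7*j < 32 && (j + 2*k < 16 <==> 3*j < -7)))))) && ((!(w == 0)) ==> (2*j != -21 ==> (7*j < 32 && (j + 2*k < 16 <==> 3*j < -7)))))) && ((!(m == 0)) ==> (2*j != -21 ==> (7*j < 32 && (j + 2*k < 16 <==> 3*j < -7))))))
Answer: WP = k >= 3 && j + 2*k > 3*r + 11 && ((k >= 7 && j + m == -3) ==> (2*w != -7 ==> (7*w < 53 && (2*k + w < 19 <==> 3*w < 2)))) && ((!(k >= 7 && j + m == -3)) ==> ((m == 0 ==> ((w == 0 ==> ((w == 0 ==> ((w == 0 ==> ((!(w == 0)) && (2*j != -21 ==> (7*j < 32 && (j + 2*k < 16 <==> 3*j < -7))))) && ((!(w == 0)) ==> (2*j != -21 ==> (7*j < 32 && (j + 2*k < 16 <==> 3*j < -7)))))) && ((!(w == 0)) ==> (2*j != -21 ==> (7*j < 32 && (j + 2*k < 16 <==> 3*j < -7)))))) && ((!(w == 0)) ==> (2*j != -21 ==> (7*j < 32 && (j + 2*k < 16 <==> 3*j < -7)))))) && ((!(m == 0)) ==> (2*j != -21 ==> (7*j < 32 && (j + 2*k < 16 <==> 3*j < -7))))))


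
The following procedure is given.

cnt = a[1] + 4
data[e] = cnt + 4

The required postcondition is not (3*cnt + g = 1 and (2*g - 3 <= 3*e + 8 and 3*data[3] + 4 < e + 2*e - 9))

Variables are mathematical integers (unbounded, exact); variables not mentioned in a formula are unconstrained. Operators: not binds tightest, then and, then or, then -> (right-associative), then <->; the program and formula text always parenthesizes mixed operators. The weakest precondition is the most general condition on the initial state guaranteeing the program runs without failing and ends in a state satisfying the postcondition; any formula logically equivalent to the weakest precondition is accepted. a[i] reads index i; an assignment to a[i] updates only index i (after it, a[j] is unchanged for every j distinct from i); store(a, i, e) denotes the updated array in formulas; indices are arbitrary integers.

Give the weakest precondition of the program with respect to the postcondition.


Working backward. After the program, the postcondition not (3*cnt + g = 1 and (2*g - 3 <= 3*e + 8 and 3*data[3] + 4 < e + 2*e - 9)) must hold; in canonical form it is not (3*cnt + g = 1 and 2*g <= 3*e + 11 and 3*data[3] < 3*e - 13).
Before data[e] := cnt + 4: not (3*cnt + g = 1 and 2*g <= 3*e + 11 and 3*store(data, e, cnt + 4)[3] < 3*e - 13)
Before cnt := a[1] + 4: not (3*a[1] + g = -11 and 2*g <= 3*e + 11 and 3*store(data, e, a[1] + 8)[3] < 3*e - 13)
Answer: WP = not (3*a[1] + g = -11 and 2*g <= 3*e + 11 and 3*store(data, e, a[1] + 8)[3] < 3*e - 13)
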